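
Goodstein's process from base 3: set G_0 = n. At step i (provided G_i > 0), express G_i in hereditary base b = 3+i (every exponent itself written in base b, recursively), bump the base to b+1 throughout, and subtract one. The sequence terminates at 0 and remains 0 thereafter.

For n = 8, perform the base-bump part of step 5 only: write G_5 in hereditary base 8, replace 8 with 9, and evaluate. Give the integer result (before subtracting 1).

12

8 —HB3→ 2·3 + 2 —bump→ 2·4 + 2 = 10 —(−1)→ 9
9 —HB4→ 2·4 + 1 —bump→ 2·5 + 1 = 11 —(−1)→ 10
10 —HB5→ 2·5 —bump→ 2·6 = 12 —(−1)→ 11
11 —HB6→ 6 + 5 —bump→ 7 + 5 = 12 —(−1)→ 11
11 —HB7→ 7 + 4 —bump→ 8 + 4 = 12 —(−1)→ 11
11 —HB8→ 8 + 3 —bump→ 9 + 3 = 12 —(−1)→ 11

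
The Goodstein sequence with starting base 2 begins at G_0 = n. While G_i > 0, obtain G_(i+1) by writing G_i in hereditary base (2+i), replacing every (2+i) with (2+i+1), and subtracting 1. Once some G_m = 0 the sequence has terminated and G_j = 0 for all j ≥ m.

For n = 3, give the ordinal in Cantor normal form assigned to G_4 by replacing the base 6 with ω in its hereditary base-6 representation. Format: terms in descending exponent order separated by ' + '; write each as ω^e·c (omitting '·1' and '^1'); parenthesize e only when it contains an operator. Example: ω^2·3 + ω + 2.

1

G_0=3  [base 2] 2 + 1  →[2↦3]→  3 + 1 = 4  −1 ⇒ G_1=3
G_1=3  [base 3] 3  →[3↦4]→  4 = 4  −1 ⇒ G_2=3
G_2=3  [base 4] 3  →[4↦5]→  3 = 3  −1 ⇒ G_3=2
G_3=2  [base 5] 2  →[5↦6]→  2 = 2  −1 ⇒ G_4=1
G_4=1  [base 6] 1  →[6↦7]→  1 = 1  −1 ⇒ G_5=0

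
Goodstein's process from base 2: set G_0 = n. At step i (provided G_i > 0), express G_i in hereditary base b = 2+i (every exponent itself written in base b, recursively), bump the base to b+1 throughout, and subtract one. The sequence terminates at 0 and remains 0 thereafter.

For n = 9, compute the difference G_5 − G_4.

[0] 9 ≡ 2^(2 + 1) + 1 (base 2). Lift 3: 82. −1: 81.
[1] 81 ≡ 3^(3 + 1) (base 3). Lift 4: 1024. −1: 1023.
[2] 1023 ≡ 3·4^4 + 3·4^3 + 3·4^2 + 3·4 + 3 (base 4). Lift 5: 9843. −1: 9842.
[3] 9842 ≡ 3·5^5 + 3·5^3 + 3·5^2 + 3·5 + 2 (base 5). Lift 6: 140744. −1: 140743.
[4] 140743 ≡ 3·6^6 + 3·6^3 + 3·6^2 + 3·6 + 1 (base 6). Lift 7: 2471827. −1: 2471826.

2331083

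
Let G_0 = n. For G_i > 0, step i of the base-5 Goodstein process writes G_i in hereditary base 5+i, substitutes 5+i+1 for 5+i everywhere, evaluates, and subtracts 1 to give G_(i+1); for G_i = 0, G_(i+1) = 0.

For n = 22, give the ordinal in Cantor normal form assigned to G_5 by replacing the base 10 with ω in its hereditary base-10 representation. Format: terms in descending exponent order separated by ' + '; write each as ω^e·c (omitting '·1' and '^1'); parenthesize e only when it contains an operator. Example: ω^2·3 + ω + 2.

22 —HB5→ 4·5 + 2 —bump→ 4·6 + 2 = 26 —(−1)→ 25
25 —HB6→ 4·6 + 1 —bump→ 4·7 + 1 = 29 —(−1)→ 28
28 —HB7→ 4·7 —bump→ 4·8 = 32 —(−1)→ 31
31 —HB8→ 3·8 + 7 —bump→ 3·9 + 7 = 34 —(−1)→ 33
33 —HB9→ 3·9 + 6 —bump→ 3·10 + 6 = 36 —(−1)→ 35
35 —HB10→ 3·10 + 5 —bump→ 3·11 + 5 = 38 —(−1)→ 37

ω·3 + 5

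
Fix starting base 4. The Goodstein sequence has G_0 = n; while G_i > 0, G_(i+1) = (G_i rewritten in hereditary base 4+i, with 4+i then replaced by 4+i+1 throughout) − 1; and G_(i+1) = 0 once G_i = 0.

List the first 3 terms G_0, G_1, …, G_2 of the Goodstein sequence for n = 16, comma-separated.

16, 24, 27

base 4: 16 = 4^2; at 5: 5^2 = 25; next = 24
base 5: 24 = 4·5 + 4; at 6: 4·6 + 4 = 28; next = 27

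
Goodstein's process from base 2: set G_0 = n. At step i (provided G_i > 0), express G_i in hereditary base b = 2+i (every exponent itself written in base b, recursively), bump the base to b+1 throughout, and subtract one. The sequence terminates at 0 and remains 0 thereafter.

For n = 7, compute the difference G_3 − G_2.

2868

(0) 7|_2 = 2^2 + 2 + 1 ↦ 3^3 + 3 + 1|_3 = 31 ⇒ 30
(1) 30|_3 = 3^3 + 3 ↦ 4^4 + 4|_4 = 260 ⇒ 259
(2) 259|_4 = 4^4 + 3 ↦ 5^5 + 3|_5 = 3128 ⇒ 3127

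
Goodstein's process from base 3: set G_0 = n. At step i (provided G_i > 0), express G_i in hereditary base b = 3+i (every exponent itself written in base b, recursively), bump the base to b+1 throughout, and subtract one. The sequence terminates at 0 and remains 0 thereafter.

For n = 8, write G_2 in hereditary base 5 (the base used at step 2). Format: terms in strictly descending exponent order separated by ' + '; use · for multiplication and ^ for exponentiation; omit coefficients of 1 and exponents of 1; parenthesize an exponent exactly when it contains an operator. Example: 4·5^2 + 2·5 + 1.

G_0 = 8. HB_3(8) = 2·3 + 2. Bump = 10. G_1 = 9.
G_1 = 9. HB_4(9) = 2·4 + 1. Bump = 11. G_2 = 10.
G_2 = 10. HB_5(10) = 2·5. Bump = 12. G_3 = 11.

2·5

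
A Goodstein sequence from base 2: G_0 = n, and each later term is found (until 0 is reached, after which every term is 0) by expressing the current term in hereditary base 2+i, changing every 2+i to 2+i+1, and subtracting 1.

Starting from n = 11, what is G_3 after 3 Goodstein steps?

15627

i=0: 11 = 2^(2 + 1) + 2 + 1 (b=2); 2→3: 3^(3 + 1) + 3 + 1 = 85; 85−1 = 84
i=1: 84 = 3^(3 + 1) + 3 (b=3); 3→4: 4^(4 + 1) + 4 = 1028; 1028−1 = 1027
i=2: 1027 = 4^(4 + 1) + 3 (b=4); 4→5: 5^(5 + 1) + 3 = 15628; 15628−1 = 15627
i=3: 15627 = 5^(5 + 1) + 2 (b=5); 5→6: 6^(6 + 1) + 2 = 279938; 279938−1 = 279937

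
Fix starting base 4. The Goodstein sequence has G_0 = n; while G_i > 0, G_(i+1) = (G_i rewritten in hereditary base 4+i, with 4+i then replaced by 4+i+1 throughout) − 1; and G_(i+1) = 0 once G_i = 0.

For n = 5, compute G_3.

4

step 0: 5 = 4 + 1; sub 5 for 4: 5 + 1; = 6; G_1 = 6−1 = 5
step 1: 5 = 5; sub 6 for 5: 6; = 6; G_2 = 6−1 = 5
step 2: 5 = 5; sub 7 for 6: 5; = 5; G_3 = 5−1 = 4
step 3: 4 = 4; sub 8 for 7: 4; = 4; G_4 = 4−1 = 3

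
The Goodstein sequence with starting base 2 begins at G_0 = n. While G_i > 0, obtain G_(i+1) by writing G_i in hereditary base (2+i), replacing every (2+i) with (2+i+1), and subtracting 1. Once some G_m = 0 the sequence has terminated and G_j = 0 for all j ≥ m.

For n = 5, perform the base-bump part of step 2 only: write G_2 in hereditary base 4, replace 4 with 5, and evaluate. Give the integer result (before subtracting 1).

G_0=5  [base 2] 2^2 + 1  →[2↦3]→  3^3 + 1 = 28  −1 ⇒ G_1=27
G_1=27  [base 3] 3^3  →[3↦4]→  4^4 = 256  −1 ⇒ G_2=255
G_2=255  [base 4] 3·4^3 + 3·4^2 + 3·4 + 3  →[4↦5]→  3·5^3 + 3·5^2 + 3·5 + 3 = 468  −1 ⇒ G_3=467

468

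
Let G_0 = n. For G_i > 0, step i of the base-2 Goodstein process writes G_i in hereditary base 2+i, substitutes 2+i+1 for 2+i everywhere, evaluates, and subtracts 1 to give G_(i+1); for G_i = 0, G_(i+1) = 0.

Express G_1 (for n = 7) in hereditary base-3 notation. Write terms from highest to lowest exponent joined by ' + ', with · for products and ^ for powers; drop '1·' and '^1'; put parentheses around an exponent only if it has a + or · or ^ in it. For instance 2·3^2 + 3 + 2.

3^3 + 3

G_0=7  [base 2] 2^2 + 2 + 1  →[2↦3]→  3^3 + 3 + 1 = 31  −1 ⇒ G_1=30
G_1=30  [base 3] 3^3 + 3  →[3↦4]→  4^4 + 4 = 260  −1 ⇒ G_2=259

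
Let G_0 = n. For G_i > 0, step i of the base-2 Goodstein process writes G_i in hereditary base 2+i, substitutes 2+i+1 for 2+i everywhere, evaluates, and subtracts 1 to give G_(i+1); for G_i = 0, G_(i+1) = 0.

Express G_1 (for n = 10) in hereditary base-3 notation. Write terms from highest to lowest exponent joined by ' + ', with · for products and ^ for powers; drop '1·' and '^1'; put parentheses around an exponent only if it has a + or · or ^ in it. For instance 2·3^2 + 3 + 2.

(0) 10|_2 = 2^(2 + 1) + 2 ↦ 3^(3 + 1) + 3|_3 = 84 ⇒ 83
(1) 83|_3 = 3^(3 + 1) + 2 ↦ 4^(4 + 1) + 2|_4 = 1026 ⇒ 1025

3^(3 + 1) + 2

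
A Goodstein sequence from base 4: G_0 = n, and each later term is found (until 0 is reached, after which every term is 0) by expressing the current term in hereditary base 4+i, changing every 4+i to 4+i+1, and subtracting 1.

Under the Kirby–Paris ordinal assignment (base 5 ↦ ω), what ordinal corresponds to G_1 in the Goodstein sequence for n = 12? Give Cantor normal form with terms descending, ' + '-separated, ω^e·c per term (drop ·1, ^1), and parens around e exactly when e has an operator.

base 4: 12 = 3·4; at 5: 3·5 = 15; next = 14
base 5: 14 = 2·5 + 4; at 6: 2·6 + 4 = 16; next = 15

ω·2 + 4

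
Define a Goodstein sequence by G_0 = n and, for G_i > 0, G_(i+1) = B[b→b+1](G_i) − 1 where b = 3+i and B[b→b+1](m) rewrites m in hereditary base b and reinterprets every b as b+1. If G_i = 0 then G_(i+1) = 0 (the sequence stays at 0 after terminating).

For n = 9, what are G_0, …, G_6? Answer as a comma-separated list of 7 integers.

9, 15, 17, 19, 21, 23, 24

[0] 9 ≡ 3^2 (base 3). Lift 4: 16. −1: 15.
[1] 15 ≡ 3·4 + 3 (base 4). Lift 5: 18. −1: 17.
[2] 17 ≡ 3·5 + 2 (base 5). Lift 6: 20. −1: 19.
[3] 19 ≡ 3·6 + 1 (base 6). Lift 7: 22. −1: 21.
[4] 21 ≡ 3·7 (base 7). Lift 8: 24. −1: 23.
[5] 23 ≡ 2·8 + 7 (base 8). Lift 9: 25. −1: 24.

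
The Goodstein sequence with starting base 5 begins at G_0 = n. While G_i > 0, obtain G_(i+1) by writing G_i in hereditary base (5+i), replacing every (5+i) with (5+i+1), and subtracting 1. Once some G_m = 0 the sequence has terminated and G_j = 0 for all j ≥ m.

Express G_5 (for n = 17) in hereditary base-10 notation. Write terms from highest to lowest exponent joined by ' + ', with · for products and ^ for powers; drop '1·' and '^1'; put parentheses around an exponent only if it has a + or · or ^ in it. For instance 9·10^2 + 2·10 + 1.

(0) 17|_5 = 3·5 + 2 ↦ 3·6 + 2|_6 = 20 ⇒ 19
(1) 19|_6 = 3·6 + 1 ↦ 3·7 + 1|_7 = 22 ⇒ 21
(2) 21|_7 = 3·7 ↦ 3·8|_8 = 24 ⇒ 23
(3) 23|_8 = 2·8 + 7 ↦ 2·9 + 7|_9 = 25 ⇒ 24
(4) 24|_9 = 2·9 + 6 ↦ 2·10 + 6|_10 = 26 ⇒ 25
(5) 25|_10 = 2·10 + 5 ↦ 2·11 + 5|_11 = 27 ⇒ 26

2·10 + 5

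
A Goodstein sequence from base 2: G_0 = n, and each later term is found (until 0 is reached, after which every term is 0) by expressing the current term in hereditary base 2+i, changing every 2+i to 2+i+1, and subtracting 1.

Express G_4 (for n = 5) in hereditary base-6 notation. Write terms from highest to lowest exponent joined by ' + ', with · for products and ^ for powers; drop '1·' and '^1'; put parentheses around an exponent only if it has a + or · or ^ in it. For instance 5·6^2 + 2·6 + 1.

3·6^3 + 3·6^2 + 3·6 + 1

i=0: 5 = 2^2 + 1 (b=2); 2→3: 3^3 + 1 = 28; 28−1 = 27
i=1: 27 = 3^3 (b=3); 3→4: 4^4 = 256; 256−1 = 255
i=2: 255 = 3·4^3 + 3·4^2 + 3·4 + 3 (b=4); 4→5: 3·5^3 + 3·5^2 + 3·5 + 3 = 468; 468−1 = 467
i=3: 467 = 3·5^3 + 3·5^2 + 3·5 + 2 (b=5); 5→6: 3·6^3 + 3·6^2 + 3·6 + 2 = 776; 776−1 = 775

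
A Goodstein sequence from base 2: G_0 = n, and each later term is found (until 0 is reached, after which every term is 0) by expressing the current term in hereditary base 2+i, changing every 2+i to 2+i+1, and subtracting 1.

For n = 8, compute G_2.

[0] 8 ≡ 2^(2 + 1) (base 2). Lift 3: 81. −1: 80.
[1] 80 ≡ 2·3^3 + 2·3^2 + 2·3 + 2 (base 3). Lift 4: 554. −1: 553.

553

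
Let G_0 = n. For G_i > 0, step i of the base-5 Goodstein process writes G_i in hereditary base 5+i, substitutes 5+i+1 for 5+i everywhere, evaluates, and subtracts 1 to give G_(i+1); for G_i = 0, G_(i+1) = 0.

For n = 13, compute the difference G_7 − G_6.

G_0=13  [base 5] 2·5 + 3  →[5↦6]→  2·6 + 3 = 15  −1 ⇒ G_1=14
G_1=14  [base 6] 2·6 + 2  →[6↦7]→  2·7 + 2 = 16  −1 ⇒ G_2=15
G_2=15  [base 7] 2·7 + 1  →[7↦8]→  2·8 + 1 = 17  −1 ⇒ G_3=16
G_3=16  [base 8] 2·8  →[8↦9]→  2·9 = 18  −1 ⇒ G_4=17
G_4=17  [base 9] 9 + 8  →[9↦10]→  10 + 8 = 18  −1 ⇒ G_5=17
G_5=17  [base 10] 10 + 7  →[10↦11]→  11 + 7 = 18  −1 ⇒ G_6=17
G_6=17  [base 11] 11 + 6  →[11↦12]→  12 + 6 = 18  −1 ⇒ G_7=17

0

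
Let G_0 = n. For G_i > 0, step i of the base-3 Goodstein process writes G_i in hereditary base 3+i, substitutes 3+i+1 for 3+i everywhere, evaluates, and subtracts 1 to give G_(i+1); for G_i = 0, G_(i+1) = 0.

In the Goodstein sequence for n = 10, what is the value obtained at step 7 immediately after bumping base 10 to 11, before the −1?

G_0=10  [base 3] 3^2 + 1  →[3↦4]→  4^2 + 1 = 17  −1 ⇒ G_1=16
G_1=16  [base 4] 4^2  →[4↦5]→  5^2 = 25  −1 ⇒ G_2=24
G_2=24  [base 5] 4·5 + 4  →[5↦6]→  4·6 + 4 = 28  −1 ⇒ G_3=27
G_3=27  [base 6] 4·6 + 3  →[6↦7]→  4·7 + 3 = 31  −1 ⇒ G_4=30
G_4=30  [base 7] 4·7 + 2  →[7↦8]→  4·8 + 2 = 34  −1 ⇒ G_5=33
G_5=33  [base 8] 4·8 + 1  →[8↦9]→  4·9 + 1 = 37  −1 ⇒ G_6=36
G_6=36  [base 9] 4·9  →[9↦10]→  4·10 = 40  −1 ⇒ G_7=39
G_7=39  [base 10] 3·10 + 9  →[10↦11]→  3·11 + 9 = 42  −1 ⇒ G_8=41

42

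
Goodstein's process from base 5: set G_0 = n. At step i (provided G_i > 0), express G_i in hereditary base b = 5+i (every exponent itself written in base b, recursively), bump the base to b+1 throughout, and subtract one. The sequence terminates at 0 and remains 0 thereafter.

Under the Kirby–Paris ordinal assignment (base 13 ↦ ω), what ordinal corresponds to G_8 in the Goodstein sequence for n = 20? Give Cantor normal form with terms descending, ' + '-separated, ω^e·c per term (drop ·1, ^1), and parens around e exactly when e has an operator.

ω·2 + 10

G_0 = 20. HB_5(20) = 4·5. Bump = 24. G_1 = 23.
G_1 = 23. HB_6(23) = 3·6 + 5. Bump = 26. G_2 = 25.
G_2 = 25. HB_7(25) = 3·7 + 4. Bump = 28. G_3 = 27.
G_3 = 27. HB_8(27) = 3·8 + 3. Bump = 30. G_4 = 29.
G_4 = 29. HB_9(29) = 3·9 + 2. Bump = 32. G_5 = 31.
G_5 = 31. HB_10(31) = 3·10 + 1. Bump = 34. G_6 = 33.
G_6 = 33. HB_11(33) = 3·11. Bump = 36. G_7 = 35.
G_7 = 35. HB_12(35) = 2·12 + 11. Bump = 37. G_8 = 36.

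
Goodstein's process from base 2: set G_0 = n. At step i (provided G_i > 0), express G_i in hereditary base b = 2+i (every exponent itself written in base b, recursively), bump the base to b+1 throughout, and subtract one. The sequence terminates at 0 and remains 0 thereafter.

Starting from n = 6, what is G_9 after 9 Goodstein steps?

[0] 6 ≡ 2^2 + 2 (base 2). Lift 3: 30. −1: 29.
[1] 29 ≡ 3^3 + 2 (base 3). Lift 4: 258. −1: 257.
[2] 257 ≡ 4^4 + 1 (base 4). Lift 5: 3126. −1: 3125.
[3] 3125 ≡ 5^5 (base 5). Lift 6: 46656. −1: 46655.
[4] 46655 ≡ 5·6^5 + 5·6^4 + 5·6^3 + 5·6^2 + 5·6 + 5 (base 6). Lift 7: 98040. −1: 98039.
[5] 98039 ≡ 5·7^5 + 5·7^4 + 5·7^3 + 5·7^2 + 5·7 + 4 (base 7). Lift 8: 187244. −1: 187243.
[6] 187243 ≡ 5·8^5 + 5·8^4 + 5·8^3 + 5·8^2 + 5·8 + 3 (base 8). Lift 9: 332148. −1: 332147.
[7] 332147 ≡ 5·9^5 + 5·9^4 + 5·9^3 + 5·9^2 + 5·9 + 2 (base 9). Lift 10: 555552. −1: 555551.
[8] 555551 ≡ 5·10^5 + 5·10^4 + 5·10^3 + 5·10^2 + 5·10 + 1 (base 10). Lift 11: 885776. −1: 885775.

885775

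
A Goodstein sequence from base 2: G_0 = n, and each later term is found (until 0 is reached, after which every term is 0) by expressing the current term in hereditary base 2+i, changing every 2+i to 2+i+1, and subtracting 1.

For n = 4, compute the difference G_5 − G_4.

26

[0] 4 ≡ 2^2 (base 2). Lift 3: 27. −1: 26.
[1] 26 ≡ 2·3^2 + 2·3 + 2 (base 3). Lift 4: 42. −1: 41.
[2] 41 ≡ 2·4^2 + 2·4 + 1 (base 4). Lift 5: 61. −1: 60.
[3] 60 ≡ 2·5^2 + 2·5 (base 5). Lift 6: 84. −1: 83.
[4] 83 ≡ 2·6^2 + 6 + 5 (base 6). Lift 7: 110. −1: 109.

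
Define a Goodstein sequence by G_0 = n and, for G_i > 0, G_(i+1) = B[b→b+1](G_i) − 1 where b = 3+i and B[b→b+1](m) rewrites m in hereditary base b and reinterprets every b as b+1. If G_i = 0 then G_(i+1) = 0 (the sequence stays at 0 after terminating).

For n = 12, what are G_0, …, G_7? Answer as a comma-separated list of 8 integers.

12, 19, 27, 37, 49, 63, 69, 75

G_0=12  [base 3] 3^2 + 3  →[3↦4]→  4^2 + 4 = 20  −1 ⇒ G_1=19
G_1=19  [base 4] 4^2 + 3  →[4↦5]→  5^2 + 3 = 28  −1 ⇒ G_2=27
G_2=27  [base 5] 5^2 + 2  →[5↦6]→  6^2 + 2 = 38  −1 ⇒ G_3=37
G_3=37  [base 6] 6^2 + 1  →[6↦7]→  7^2 + 1 = 50  −1 ⇒ G_4=49
G_4=49  [base 7] 7^2  →[7↦8]→  8^2 = 64  −1 ⇒ G_5=63
G_5=63  [base 8] 7·8 + 7  →[8↦9]→  7·9 + 7 = 70  −1 ⇒ G_6=69
G_6=69  [base 9] 7·9 + 6  →[9↦10]→  7·10 + 6 = 76  −1 ⇒ G_7=75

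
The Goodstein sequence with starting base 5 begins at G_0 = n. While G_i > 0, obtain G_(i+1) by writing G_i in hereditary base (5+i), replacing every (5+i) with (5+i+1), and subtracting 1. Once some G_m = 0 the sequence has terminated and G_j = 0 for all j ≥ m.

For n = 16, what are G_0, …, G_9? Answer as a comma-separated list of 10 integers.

16, 18, 20, 21, 22, 23, 24, 25, 26, 27

G_0=16  [base 5] 3·5 + 1  →[5↦6]→  3·6 + 1 = 19  −1 ⇒ G_1=18
G_1=18  [base 6] 3·6  →[6↦7]→  3·7 = 21  −1 ⇒ G_2=20
G_2=20  [base 7] 2·7 + 6  →[7↦8]→  2·8 + 6 = 22  −1 ⇒ G_3=21
G_3=21  [base 8] 2·8 + 5  →[8↦9]→  2·9 + 5 = 23  −1 ⇒ G_4=22
G_4=22  [base 9] 2·9 + 4  →[9↦10]→  2·10 + 4 = 24  −1 ⇒ G_5=23
G_5=23  [base 10] 2·10 + 3  →[10↦11]→  2·11 + 3 = 25  −1 ⇒ G_6=24
G_6=24  [base 11] 2·11 + 2  →[11↦12]→  2·12 + 2 = 26  −1 ⇒ G_7=25
G_7=25  [base 12] 2·12 + 1  →[12↦13]→  2·13 + 1 = 27  −1 ⇒ G_8=26
G_8=26  [base 13] 2·13  →[13↦14]→  2·14 = 28  −1 ⇒ G_9=27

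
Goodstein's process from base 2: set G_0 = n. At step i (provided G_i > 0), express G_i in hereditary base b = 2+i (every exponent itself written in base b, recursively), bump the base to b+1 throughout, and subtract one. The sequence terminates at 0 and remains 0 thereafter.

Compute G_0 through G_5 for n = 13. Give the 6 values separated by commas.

G_0=13  [base 2] 2^(2 + 1) + 2^2 + 1  →[2↦3]→  3^(3 + 1) + 3^3 + 1 = 109  −1 ⇒ G_1=108
G_1=108  [base 3] 3^(3 + 1) + 3^3  →[3↦4]→  4^(4 + 1) + 4^4 = 1280  −1 ⇒ G_2=1279
G_2=1279  [base 4] 4^(4 + 1) + 3·4^3 + 3·4^2 + 3·4 + 3  →[4↦5]→  5^(5 + 1) + 3·5^3 + 3·5^2 + 3·5 + 3 = 16093  −1 ⇒ G_3=16092
G_3=16092  [base 5] 5^(5 + 1) + 3·5^3 + 3·5^2 + 3·5 + 2  →[5↦6]→  6^(6 + 1) + 3·6^3 + 3·6^2 + 3·6 + 2 = 280712  −1 ⇒ G_4=280711
G_4=280711  [base 6] 6^(6 + 1) + 3·6^3 + 3·6^2 + 3·6 + 1  →[6↦7]→  7^(7 + 1) + 3·7^3 + 3·7^2 + 3·7 + 1 = 5765999  −1 ⇒ G_5=5765998

13, 108, 1279, 16092, 280711, 5765998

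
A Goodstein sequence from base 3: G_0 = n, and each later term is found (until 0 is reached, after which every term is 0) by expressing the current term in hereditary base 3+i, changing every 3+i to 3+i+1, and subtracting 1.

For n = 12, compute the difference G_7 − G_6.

6

12 —HB3→ 3^2 + 3 —bump→ 4^2 + 4 = 20 —(−1)→ 19
19 —HB4→ 4^2 + 3 —bump→ 5^2 + 3 = 28 —(−1)→ 27
27 —HB5→ 5^2 + 2 —bump→ 6^2 + 2 = 38 —(−1)→ 37
37 —HB6→ 6^2 + 1 —bump→ 7^2 + 1 = 50 —(−1)→ 49
49 —HB7→ 7^2 —bump→ 8^2 = 64 —(−1)→ 63
63 —HB8→ 7·8 + 7 —bump→ 7·9 + 7 = 70 —(−1)→ 69
69 —HB9→ 7·9 + 6 —bump→ 7·10 + 6 = 76 —(−1)→ 75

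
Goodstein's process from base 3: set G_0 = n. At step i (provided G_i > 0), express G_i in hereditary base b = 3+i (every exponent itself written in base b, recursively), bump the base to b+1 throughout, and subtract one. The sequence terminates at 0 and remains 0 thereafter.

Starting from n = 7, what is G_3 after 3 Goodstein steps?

9

i=0: 7 = 2·3 + 1 (b=3); 3→4: 2·4 + 1 = 9; 9−1 = 8
i=1: 8 = 2·4 (b=4); 4→5: 2·5 = 10; 10−1 = 9
i=2: 9 = 5 + 4 (b=5); 5→6: 6 + 4 = 10; 10−1 = 9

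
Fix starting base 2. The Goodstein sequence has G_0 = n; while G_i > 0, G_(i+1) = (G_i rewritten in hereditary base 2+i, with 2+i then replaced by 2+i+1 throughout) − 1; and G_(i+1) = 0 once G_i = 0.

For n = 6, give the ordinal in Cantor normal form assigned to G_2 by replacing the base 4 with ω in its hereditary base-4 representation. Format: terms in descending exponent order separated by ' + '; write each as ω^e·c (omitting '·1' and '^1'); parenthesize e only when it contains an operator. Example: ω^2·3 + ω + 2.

G_0 = 6. HB_2(6) = 2^2 + 2. Bump = 30. G_1 = 29.
G_1 = 29. HB_3(29) = 3^3 + 2. Bump = 258. G_2 = 257.

ω^ω + 1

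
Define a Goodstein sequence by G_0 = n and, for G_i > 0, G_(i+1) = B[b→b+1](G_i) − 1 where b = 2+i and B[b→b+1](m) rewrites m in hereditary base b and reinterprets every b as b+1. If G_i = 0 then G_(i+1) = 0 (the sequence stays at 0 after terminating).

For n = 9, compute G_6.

50333399

i=0: 9 = 2^(2 + 1) + 1 (b=2); 2→3: 3^(3 + 1) + 1 = 82; 82−1 = 81
i=1: 81 = 3^(3 + 1) (b=3); 3→4: 4^(4 + 1) = 1024; 1024−1 = 1023
i=2: 1023 = 3·4^4 + 3·4^3 + 3·4^2 + 3·4 + 3 (b=4); 4→5: 3·5^5 + 3·5^3 + 3·5^2 + 3·5 + 3 = 9843; 9843−1 = 9842
i=3: 9842 = 3·5^5 + 3·5^3 + 3·5^2 + 3·5 + 2 (b=5); 5→6: 3·6^6 + 3·6^3 + 3·6^2 + 3·6 + 2 = 140744; 140744−1 = 140743
i=4: 140743 = 3·6^6 + 3·6^3 + 3·6^2 + 3·6 + 1 (b=6); 6→7: 3·7^7 + 3·7^3 + 3·7^2 + 3·7 + 1 = 2471827; 2471827−1 = 2471826
i=5: 2471826 = 3·7^7 + 3·7^3 + 3·7^2 + 3·7 (b=7); 7→8: 3·8^8 + 3·8^3 + 3·8^2 + 3·8 = 50333400; 50333400−1 = 50333399
i=6: 50333399 = 3·8^8 + 3·8^3 + 3·8^2 + 2·8 + 7 (b=8); 8→9: 3·9^9 + 3·9^3 + 3·9^2 + 2·9 + 7 = 1162263922; 1162263922−1 = 1162263921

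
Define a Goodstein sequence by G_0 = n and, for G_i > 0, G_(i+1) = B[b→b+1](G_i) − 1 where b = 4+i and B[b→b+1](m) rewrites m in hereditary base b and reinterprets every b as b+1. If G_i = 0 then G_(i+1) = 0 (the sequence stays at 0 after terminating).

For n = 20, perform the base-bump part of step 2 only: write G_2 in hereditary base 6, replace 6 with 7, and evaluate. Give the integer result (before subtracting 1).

G_0=20  [base 4] 4^2 + 4  →[4↦5]→  5^2 + 5 = 30  −1 ⇒ G_1=29
G_1=29  [base 5] 5^2 + 4  →[5↦6]→  6^2 + 4 = 40  −1 ⇒ G_2=39
G_2=39  [base 6] 6^2 + 3  →[6↦7]→  7^2 + 3 = 52  −1 ⇒ G_3=51

52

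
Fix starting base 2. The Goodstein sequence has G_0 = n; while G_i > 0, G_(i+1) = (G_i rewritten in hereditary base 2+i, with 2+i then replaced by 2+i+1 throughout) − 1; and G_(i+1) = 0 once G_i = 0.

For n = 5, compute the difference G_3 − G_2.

212

[0] 5 ≡ 2^2 + 1 (base 2). Lift 3: 28. −1: 27.
[1] 27 ≡ 3^3 (base 3). Lift 4: 256. −1: 255.
[2] 255 ≡ 3·4^3 + 3·4^2 + 3·4 + 3 (base 4). Lift 5: 468. −1: 467.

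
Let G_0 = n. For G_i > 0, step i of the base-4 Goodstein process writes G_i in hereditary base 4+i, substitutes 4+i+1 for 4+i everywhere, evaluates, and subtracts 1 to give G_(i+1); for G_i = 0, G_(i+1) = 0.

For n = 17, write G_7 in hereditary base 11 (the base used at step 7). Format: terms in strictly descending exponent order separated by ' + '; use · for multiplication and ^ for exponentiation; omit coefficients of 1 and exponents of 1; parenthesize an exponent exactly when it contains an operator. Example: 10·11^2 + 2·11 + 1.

G_0 = 17. HB_4(17) = 4^2 + 1. Bump = 26. G_1 = 25.
G_1 = 25. HB_5(25) = 5^2. Bump = 36. G_2 = 35.
G_2 = 35. HB_6(35) = 5·6 + 5. Bump = 40. G_3 = 39.
G_3 = 39. HB_7(39) = 5·7 + 4. Bump = 44. G_4 = 43.
G_4 = 43. HB_8(43) = 5·8 + 3. Bump = 48. G_5 = 47.
G_5 = 47. HB_9(47) = 5·9 + 2. Bump = 52. G_6 = 51.
G_6 = 51. HB_10(51) = 5·10 + 1. Bump = 56. G_7 = 55.

5·11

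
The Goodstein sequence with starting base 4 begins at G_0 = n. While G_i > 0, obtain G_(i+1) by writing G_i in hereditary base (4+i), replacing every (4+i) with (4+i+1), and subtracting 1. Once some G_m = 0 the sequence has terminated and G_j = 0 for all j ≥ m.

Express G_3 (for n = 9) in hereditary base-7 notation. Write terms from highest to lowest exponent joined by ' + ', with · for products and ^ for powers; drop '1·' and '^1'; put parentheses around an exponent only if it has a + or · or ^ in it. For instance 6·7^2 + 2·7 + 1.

7 + 4

G_0=9  [base 4] 2·4 + 1  →[4↦5]→  2·5 + 1 = 11  −1 ⇒ G_1=10
G_1=10  [base 5] 2·5  →[5↦6]→  2·6 = 12  −1 ⇒ G_2=11
G_2=11  [base 6] 6 + 5  →[6↦7]→  7 + 5 = 12  −1 ⇒ G_3=11
G_3=11  [base 7] 7 + 4  →[7↦8]→  8 + 4 = 12  −1 ⇒ G_4=11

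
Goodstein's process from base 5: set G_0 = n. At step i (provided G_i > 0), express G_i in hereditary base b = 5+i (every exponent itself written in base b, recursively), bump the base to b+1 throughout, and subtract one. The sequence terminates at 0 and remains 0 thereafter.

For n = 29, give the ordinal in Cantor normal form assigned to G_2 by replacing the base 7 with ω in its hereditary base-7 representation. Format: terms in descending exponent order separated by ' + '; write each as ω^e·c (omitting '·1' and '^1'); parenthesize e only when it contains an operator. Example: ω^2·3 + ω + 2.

ω^2 + 2

(0) 29|_5 = 5^2 + 4 ↦ 6^2 + 4|_6 = 40 ⇒ 39
(1) 39|_6 = 6^2 + 3 ↦ 7^2 + 3|_7 = 52 ⇒ 51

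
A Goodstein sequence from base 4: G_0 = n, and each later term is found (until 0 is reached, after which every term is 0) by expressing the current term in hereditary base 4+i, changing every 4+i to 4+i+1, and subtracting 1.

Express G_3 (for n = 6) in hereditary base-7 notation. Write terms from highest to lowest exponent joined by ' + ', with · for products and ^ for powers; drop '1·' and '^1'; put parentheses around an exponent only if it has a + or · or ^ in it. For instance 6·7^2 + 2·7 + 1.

base 4: 6 = 4 + 2; at 5: 5 + 2 = 7; next = 6
base 5: 6 = 5 + 1; at 6: 6 + 1 = 7; next = 6
base 6: 6 = 6; at 7: 7 = 7; next = 6
base 7: 6 = 6; at 8: 6 = 6; next = 5

6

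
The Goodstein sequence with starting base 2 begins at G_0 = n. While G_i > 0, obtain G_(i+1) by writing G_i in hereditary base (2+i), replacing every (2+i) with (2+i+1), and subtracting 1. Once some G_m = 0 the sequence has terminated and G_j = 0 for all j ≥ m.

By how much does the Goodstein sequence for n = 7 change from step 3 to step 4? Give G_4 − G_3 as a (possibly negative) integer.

base 2: 7 = 2^2 + 2 + 1; at 3: 3^3 + 3 + 1 = 31; next = 30
base 3: 30 = 3^3 + 3; at 4: 4^4 + 4 = 260; next = 259
base 4: 259 = 4^4 + 3; at 5: 5^5 + 3 = 3128; next = 3127
base 5: 3127 = 5^5 + 2; at 6: 6^6 + 2 = 46658; next = 46657

43530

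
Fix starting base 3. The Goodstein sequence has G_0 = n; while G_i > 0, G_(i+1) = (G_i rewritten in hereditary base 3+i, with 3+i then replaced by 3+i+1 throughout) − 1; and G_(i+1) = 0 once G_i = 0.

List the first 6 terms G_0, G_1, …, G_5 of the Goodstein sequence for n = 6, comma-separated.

6, 7, 7, 7, 7, 7

G_0 = 6. HB_3(6) = 2·3. Bump = 8. G_1 = 7.
G_1 = 7. HB_4(7) = 4 + 3. Bump = 8. G_2 = 7.
G_2 = 7. HB_5(7) = 5 + 2. Bump = 8. G_3 = 7.
G_3 = 7. HB_6(7) = 6 + 1. Bump = 8. G_4 = 7.
G_4 = 7. HB_7(7) = 7. Bump = 8. G_5 = 7.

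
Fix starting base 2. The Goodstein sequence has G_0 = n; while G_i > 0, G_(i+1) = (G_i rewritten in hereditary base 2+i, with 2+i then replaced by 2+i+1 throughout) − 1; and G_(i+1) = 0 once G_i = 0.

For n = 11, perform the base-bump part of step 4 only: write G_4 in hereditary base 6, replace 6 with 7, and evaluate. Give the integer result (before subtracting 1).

[0] 11 ≡ 2^(2 + 1) + 2 + 1 (base 2). Lift 3: 85. −1: 84.
[1] 84 ≡ 3^(3 + 1) + 3 (base 3). Lift 4: 1028. −1: 1027.
[2] 1027 ≡ 4^(4 + 1) + 3 (base 4). Lift 5: 15628. −1: 15627.
[3] 15627 ≡ 5^(5 + 1) + 2 (base 5). Lift 6: 279938. −1: 279937.

5764802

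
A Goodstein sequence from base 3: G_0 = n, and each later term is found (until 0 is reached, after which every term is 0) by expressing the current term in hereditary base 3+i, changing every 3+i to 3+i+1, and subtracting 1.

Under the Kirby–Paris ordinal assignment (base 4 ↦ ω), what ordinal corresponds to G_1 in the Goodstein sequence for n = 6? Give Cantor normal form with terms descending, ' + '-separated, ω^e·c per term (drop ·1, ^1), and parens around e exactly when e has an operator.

[0] 6 ≡ 2·3 (base 3). Lift 4: 8. −1: 7.
[1] 7 ≡ 4 + 3 (base 4). Lift 5: 8. −1: 7.

ω + 3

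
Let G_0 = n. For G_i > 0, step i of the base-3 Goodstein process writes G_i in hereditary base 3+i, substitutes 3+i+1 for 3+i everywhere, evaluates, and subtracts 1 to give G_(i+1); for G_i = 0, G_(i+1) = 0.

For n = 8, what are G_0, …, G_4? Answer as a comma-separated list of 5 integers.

8, 9, 10, 11, 11

(0) 8|_3 = 2·3 + 2 ↦ 2·4 + 2|_4 = 10 ⇒ 9
(1) 9|_4 = 2·4 + 1 ↦ 2·5 + 1|_5 = 11 ⇒ 10
(2) 10|_5 = 2·5 ↦ 2·6|_6 = 12 ⇒ 11
(3) 11|_6 = 6 + 5 ↦ 7 + 5|_7 = 12 ⇒ 11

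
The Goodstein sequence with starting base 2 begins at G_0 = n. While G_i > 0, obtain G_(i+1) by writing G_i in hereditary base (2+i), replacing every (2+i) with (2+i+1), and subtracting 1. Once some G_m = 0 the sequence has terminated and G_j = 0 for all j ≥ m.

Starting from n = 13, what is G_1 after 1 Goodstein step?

(0) 13|_2 = 2^(2 + 1) + 2^2 + 1 ↦ 3^(3 + 1) + 3^3 + 1|_3 = 109 ⇒ 108
(1) 108|_3 = 3^(3 + 1) + 3^3 ↦ 4^(4 + 1) + 4^4|_4 = 1280 ⇒ 1279

108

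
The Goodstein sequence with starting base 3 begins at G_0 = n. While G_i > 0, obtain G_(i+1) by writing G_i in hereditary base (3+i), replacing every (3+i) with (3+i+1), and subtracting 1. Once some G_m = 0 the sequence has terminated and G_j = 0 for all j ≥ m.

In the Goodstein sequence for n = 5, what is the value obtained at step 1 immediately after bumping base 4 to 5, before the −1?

(0) 5|_3 = 3 + 2 ↦ 4 + 2|_4 = 6 ⇒ 5
(1) 5|_4 = 4 + 1 ↦ 5 + 1|_5 = 6 ⇒ 5

6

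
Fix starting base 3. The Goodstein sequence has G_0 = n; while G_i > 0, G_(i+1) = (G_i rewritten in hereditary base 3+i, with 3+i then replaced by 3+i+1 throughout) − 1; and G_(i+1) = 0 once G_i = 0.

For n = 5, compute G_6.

(0) 5|_3 = 3 + 2 ↦ 4 + 2|_4 = 6 ⇒ 5
(1) 5|_4 = 4 + 1 ↦ 5 + 1|_5 = 6 ⇒ 5
(2) 5|_5 = 5 ↦ 6|_6 = 6 ⇒ 5
(3) 5|_6 = 5 ↦ 5|_7 = 5 ⇒ 4
(4) 4|_7 = 4 ↦ 4|_8 = 4 ⇒ 3
(5) 3|_8 = 3 ↦ 3|_9 = 3 ⇒ 2
(6) 2|_9 = 2 ↦ 2|_10 = 2 ⇒ 1

2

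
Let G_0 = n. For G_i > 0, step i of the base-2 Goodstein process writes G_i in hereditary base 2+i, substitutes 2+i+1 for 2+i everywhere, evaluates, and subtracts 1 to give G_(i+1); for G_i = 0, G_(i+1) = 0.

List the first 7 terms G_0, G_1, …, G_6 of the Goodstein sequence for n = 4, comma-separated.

base 2: 4 = 2^2; at 3: 3^3 = 27; next = 26
base 3: 26 = 2·3^2 + 2·3 + 2; at 4: 2·4^2 + 2·4 + 2 = 42; next = 41
base 4: 41 = 2·4^2 + 2·4 + 1; at 5: 2·5^2 + 2·5 + 1 = 61; next = 60
base 5: 60 = 2·5^2 + 2·5; at 6: 2·6^2 + 2·6 = 84; next = 83
base 6: 83 = 2·6^2 + 6 + 5; at 7: 2·7^2 + 7 + 5 = 110; next = 109
base 7: 109 = 2·7^2 + 7 + 4; at 8: 2·8^2 + 8 + 4 = 140; next = 139

4, 26, 41, 60, 83, 109, 139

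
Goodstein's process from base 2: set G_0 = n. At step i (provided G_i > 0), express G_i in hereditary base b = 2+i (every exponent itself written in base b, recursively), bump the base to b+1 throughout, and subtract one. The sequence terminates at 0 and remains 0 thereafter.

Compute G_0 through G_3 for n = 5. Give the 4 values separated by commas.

5, 27, 255, 467

5 —HB2→ 2^2 + 1 —bump→ 3^3 + 1 = 28 —(−1)→ 27
27 —HB3→ 3^3 —bump→ 4^4 = 256 —(−1)→ 255
255 —HB4→ 3·4^3 + 3·4^2 + 3·4 + 3 —bump→ 3·5^3 + 3·5^2 + 3·5 + 3 = 468 —(−1)→ 467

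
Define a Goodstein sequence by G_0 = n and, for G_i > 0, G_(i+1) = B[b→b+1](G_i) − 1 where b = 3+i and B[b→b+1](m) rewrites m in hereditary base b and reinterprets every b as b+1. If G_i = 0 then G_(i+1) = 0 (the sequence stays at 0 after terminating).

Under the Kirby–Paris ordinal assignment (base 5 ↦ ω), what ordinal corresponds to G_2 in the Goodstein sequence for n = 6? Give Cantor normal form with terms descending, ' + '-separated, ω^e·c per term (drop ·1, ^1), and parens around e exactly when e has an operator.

G_0=6  [base 3] 2·3  →[3↦4]→  2·4 = 8  −1 ⇒ G_1=7
G_1=7  [base 4] 4 + 3  →[4↦5]→  5 + 3 = 8  −1 ⇒ G_2=7
G_2=7  [base 5] 5 + 2  →[5↦6]→  6 + 2 = 8  −1 ⇒ G_3=7

ω + 2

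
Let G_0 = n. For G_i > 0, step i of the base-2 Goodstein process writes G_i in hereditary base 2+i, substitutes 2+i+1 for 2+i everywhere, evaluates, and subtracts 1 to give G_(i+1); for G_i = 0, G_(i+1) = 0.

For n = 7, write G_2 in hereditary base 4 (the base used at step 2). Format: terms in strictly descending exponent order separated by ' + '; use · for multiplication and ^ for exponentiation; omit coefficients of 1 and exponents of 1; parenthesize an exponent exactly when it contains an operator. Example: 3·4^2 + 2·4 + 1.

4^4 + 3

7 —HB2→ 2^2 + 2 + 1 —bump→ 3^3 + 3 + 1 = 31 —(−1)→ 30
30 —HB3→ 3^3 + 3 —bump→ 4^4 + 4 = 260 —(−1)→ 259
259 —HB4→ 4^4 + 3 —bump→ 5^5 + 3 = 3128 —(−1)→ 3127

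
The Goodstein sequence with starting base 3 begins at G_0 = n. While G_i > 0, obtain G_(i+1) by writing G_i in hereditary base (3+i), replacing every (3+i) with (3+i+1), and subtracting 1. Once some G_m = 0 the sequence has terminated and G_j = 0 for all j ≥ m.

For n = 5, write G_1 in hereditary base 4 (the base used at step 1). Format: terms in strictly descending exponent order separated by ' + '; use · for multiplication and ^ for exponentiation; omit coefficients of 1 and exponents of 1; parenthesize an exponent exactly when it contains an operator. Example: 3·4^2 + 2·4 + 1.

4 + 1

i=0: 5 = 3 + 2 (b=3); 3→4: 4 + 2 = 6; 6−1 = 5
i=1: 5 = 4 + 1 (b=4); 4→5: 5 + 1 = 6; 6−1 = 5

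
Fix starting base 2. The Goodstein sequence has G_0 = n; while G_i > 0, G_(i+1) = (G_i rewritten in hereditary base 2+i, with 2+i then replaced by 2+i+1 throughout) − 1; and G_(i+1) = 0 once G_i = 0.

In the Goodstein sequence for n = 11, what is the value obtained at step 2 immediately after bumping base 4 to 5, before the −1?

15628

11 —HB2→ 2^(2 + 1) + 2 + 1 —bump→ 3^(3 + 1) + 3 + 1 = 85 —(−1)→ 84
84 —HB3→ 3^(3 + 1) + 3 —bump→ 4^(4 + 1) + 4 = 1028 —(−1)→ 1027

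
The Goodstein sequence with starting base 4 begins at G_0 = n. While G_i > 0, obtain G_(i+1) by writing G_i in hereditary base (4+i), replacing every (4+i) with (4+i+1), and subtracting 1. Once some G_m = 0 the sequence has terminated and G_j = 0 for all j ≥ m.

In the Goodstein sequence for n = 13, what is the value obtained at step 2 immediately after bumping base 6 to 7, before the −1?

19

13 —HB4→ 3·4 + 1 —bump→ 3·5 + 1 = 16 —(−1)→ 15
15 —HB5→ 3·5 —bump→ 3·6 = 18 —(−1)→ 17
17 —HB6→ 2·6 + 5 —bump→ 2·7 + 5 = 19 —(−1)→ 18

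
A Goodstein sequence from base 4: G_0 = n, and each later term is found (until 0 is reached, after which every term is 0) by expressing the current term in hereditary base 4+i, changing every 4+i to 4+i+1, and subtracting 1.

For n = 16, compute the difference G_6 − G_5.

i=0: 16 = 4^2 (b=4); 4→5: 5^2 = 25; 25−1 = 24
i=1: 24 = 4·5 + 4 (b=5); 5→6: 4·6 + 4 = 28; 28−1 = 27
i=2: 27 = 4·6 + 3 (b=6); 6→7: 4·7 + 3 = 31; 31−1 = 30
i=3: 30 = 4·7 + 2 (b=7); 7→8: 4·8 + 2 = 34; 34−1 = 33
i=4: 33 = 4·8 + 1 (b=8); 8→9: 4·9 + 1 = 37; 37−1 = 36
i=5: 36 = 4·9 (b=9); 9→10: 4·10 = 40; 40−1 = 39

3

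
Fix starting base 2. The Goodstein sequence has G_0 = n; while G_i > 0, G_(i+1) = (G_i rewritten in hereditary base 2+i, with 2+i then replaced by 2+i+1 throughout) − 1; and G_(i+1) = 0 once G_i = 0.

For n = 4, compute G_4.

83

[0] 4 ≡ 2^2 (base 2). Lift 3: 27. −1: 26.
[1] 26 ≡ 2·3^2 + 2·3 + 2 (base 3). Lift 4: 42. −1: 41.
[2] 41 ≡ 2·4^2 + 2·4 + 1 (base 4). Lift 5: 61. −1: 60.
[3] 60 ≡ 2·5^2 + 2·5 (base 5). Lift 6: 84. −1: 83.
[4] 83 ≡ 2·6^2 + 6 + 5 (base 6). Lift 7: 110. −1: 109.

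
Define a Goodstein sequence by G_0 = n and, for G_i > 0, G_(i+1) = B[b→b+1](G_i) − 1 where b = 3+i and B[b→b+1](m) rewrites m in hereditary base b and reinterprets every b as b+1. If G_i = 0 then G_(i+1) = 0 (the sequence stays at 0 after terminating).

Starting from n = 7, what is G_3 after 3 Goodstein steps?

9

i=0: 7 = 2·3 + 1 (b=3); 3→4: 2·4 + 1 = 9; 9−1 = 8
i=1: 8 = 2·4 (b=4); 4→5: 2·5 = 10; 10−1 = 9
i=2: 9 = 5 + 4 (b=5); 5→6: 6 + 4 = 10; 10−1 = 9
i=3: 9 = 6 + 3 (b=6); 6→7: 7 + 3 = 10; 10−1 = 9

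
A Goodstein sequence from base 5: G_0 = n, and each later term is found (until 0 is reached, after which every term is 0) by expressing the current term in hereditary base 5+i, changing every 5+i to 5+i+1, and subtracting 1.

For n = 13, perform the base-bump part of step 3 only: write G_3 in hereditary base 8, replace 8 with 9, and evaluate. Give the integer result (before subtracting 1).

18

13 —HB5→ 2·5 + 3 —bump→ 2·6 + 3 = 15 —(−1)→ 14
14 —HB6→ 2·6 + 2 —bump→ 2·7 + 2 = 16 —(−1)→ 15
15 —HB7→ 2·7 + 1 —bump→ 2·8 + 1 = 17 —(−1)→ 16
16 —HB8→ 2·8 —bump→ 2·9 = 18 —(−1)→ 17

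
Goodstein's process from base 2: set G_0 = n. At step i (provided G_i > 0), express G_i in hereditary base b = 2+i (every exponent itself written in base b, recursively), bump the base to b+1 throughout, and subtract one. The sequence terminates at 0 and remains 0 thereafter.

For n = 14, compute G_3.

18750

[0] 14 ≡ 2^(2 + 1) + 2^2 + 2 (base 2). Lift 3: 111. −1: 110.
[1] 110 ≡ 3^(3 + 1) + 3^3 + 2 (base 3). Lift 4: 1282. −1: 1281.
[2] 1281 ≡ 4^(4 + 1) + 4^4 + 1 (base 4). Lift 5: 18751. −1: 18750.
[3] 18750 ≡ 5^(5 + 1) + 5^5 (base 5). Lift 6: 326592. −1: 326591.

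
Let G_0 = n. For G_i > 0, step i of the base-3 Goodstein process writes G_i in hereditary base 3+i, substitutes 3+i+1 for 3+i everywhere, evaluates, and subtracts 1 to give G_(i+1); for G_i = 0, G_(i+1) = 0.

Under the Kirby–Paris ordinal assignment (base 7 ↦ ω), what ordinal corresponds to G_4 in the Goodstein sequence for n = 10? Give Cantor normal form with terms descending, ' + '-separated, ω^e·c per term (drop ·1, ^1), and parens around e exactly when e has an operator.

ω·4 + 2

i=0: 10 = 3^2 + 1 (b=3); 3→4: 4^2 + 1 = 17; 17−1 = 16
i=1: 16 = 4^2 (b=4); 4→5: 5^2 = 25; 25−1 = 24
i=2: 24 = 4·5 + 4 (b=5); 5→6: 4·6 + 4 = 28; 28−1 = 27
i=3: 27 = 4·6 + 3 (b=6); 6→7: 4·7 + 3 = 31; 31−1 = 30
i=4: 30 = 4·7 + 2 (b=7); 7→8: 4·8 + 2 = 34; 34−1 = 33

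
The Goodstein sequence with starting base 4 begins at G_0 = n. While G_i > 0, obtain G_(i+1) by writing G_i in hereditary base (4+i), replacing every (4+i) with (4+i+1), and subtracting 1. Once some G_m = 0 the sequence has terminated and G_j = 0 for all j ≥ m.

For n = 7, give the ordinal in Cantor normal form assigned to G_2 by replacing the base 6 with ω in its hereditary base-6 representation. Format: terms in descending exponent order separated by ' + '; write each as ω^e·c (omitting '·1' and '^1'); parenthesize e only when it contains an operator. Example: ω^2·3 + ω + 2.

step 0: 7 = 4 + 3; sub 5 for 4: 5 + 3; = 8; G_1 = 8−1 = 7
step 1: 7 = 5 + 2; sub 6 for 5: 6 + 2; = 8; G_2 = 8−1 = 7

ω + 1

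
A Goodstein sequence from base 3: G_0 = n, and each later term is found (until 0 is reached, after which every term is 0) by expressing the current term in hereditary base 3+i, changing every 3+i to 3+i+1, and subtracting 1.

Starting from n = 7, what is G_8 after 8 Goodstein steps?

G_0 = 7. HB_3(7) = 2·3 + 1. Bump = 9. G_1 = 8.
G_1 = 8. HB_4(8) = 2·4. Bump = 10. G_2 = 9.
G_2 = 9. HB_5(9) = 5 + 4. Bump = 10. G_3 = 9.
G_3 = 9. HB_6(9) = 6 + 3. Bump = 10. G_4 = 9.
G_4 = 9. HB_7(9) = 7 + 2. Bump = 10. G_5 = 9.
G_5 = 9. HB_8(9) = 8 + 1. Bump = 10. G_6 = 9.
G_6 = 9. HB_9(9) = 9. Bump = 10. G_7 = 9.
G_7 = 9. HB_10(9) = 9. Bump = 9. G_8 = 8.

8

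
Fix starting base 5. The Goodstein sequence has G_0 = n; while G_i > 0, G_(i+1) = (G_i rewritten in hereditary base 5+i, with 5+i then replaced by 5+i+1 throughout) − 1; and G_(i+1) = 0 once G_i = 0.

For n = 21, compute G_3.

(0) 21|_5 = 4·5 + 1 ↦ 4·6 + 1|_6 = 25 ⇒ 24
(1) 24|_6 = 4·6 ↦ 4·7|_7 = 28 ⇒ 27
(2) 27|_7 = 3·7 + 6 ↦ 3·8 + 6|_8 = 30 ⇒ 29

29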